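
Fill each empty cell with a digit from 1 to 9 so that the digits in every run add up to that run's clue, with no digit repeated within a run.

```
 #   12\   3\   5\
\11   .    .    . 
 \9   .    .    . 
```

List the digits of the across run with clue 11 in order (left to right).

3 in 2 cells must be {1,2}.
Nothing is forced directly, so branch on R2C1, whose candidates are 3 or 4 or 5. If R2C1 = 3: then R1C1 would have to be in {1,2,3,4,5,6,7,8} for the 11 across but in {9} for the 12 down — contradiction. If R2C1 = 5: that forces R1C1 = 7, R1C2 = 1, R1C3 = 3, after which R2C2 would have to be in {1,3} for the 9 across but in {2} for the 3 down — contradiction. So R2C1 = 4.
R1C1 = 12 − 4 = 8 completes the 12 down.
Given what's placed, R2C2 must be 2 to fit the 9 across and 3 down.
R2C3 = 9 − 6 = 3 completes the 9 across.
R1C2 = 3 − 2 = 1 completes the 3 down.
R1C3 = 11 − 9 = 2 completes the 11 across.

8 1 2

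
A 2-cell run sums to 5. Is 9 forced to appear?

Counterexample: {1,4} sums to 5 without using 9.

No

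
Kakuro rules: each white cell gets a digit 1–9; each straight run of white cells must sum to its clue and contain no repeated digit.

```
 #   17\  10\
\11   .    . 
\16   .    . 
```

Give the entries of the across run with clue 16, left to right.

9 7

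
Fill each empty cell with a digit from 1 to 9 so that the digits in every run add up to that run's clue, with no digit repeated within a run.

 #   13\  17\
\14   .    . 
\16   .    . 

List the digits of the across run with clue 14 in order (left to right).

6, 8

16 in 2 cells must be {7,9}; 17 in 2 cells must be {8,9}.
The 16 across and the 17 down share only 9, so R2C2 = 9.
R1C2 = 17 − 9 = 8 completes the 17 down.
R2C1 = 16 − 9 = 7 completes the 16 across.
R1C1 = 14 − 8 = 6 completes the 14 across.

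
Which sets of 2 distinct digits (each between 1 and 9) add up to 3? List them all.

{1,2}

2 distinct digits from 1–9 sum between 3 and 17.
Only one set works: {1,2}.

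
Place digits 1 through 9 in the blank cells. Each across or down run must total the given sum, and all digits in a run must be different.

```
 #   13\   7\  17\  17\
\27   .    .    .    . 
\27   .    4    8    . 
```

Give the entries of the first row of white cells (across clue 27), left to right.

7, 3, 9, 8

17 in 2 cells must be {8,9}.
R1C2 = 7 − 4 = 3 completes the 7 down.
R1C3 = 17 − 8 = 9 completes the 17 down.
R1C4 = 8: the only remaining digit allowed by both the 27 across and the 17 down.
R2C4 = 17 − 8 = 9 completes the 17 down.
R1C1 = 27 − 20 = 7 completes the 27 across.
R2C1 = 27 − 21 = 6 completes the 27 across.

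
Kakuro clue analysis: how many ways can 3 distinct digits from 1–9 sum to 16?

3 distinct digits from 1–9 sum between 6 and 24.

8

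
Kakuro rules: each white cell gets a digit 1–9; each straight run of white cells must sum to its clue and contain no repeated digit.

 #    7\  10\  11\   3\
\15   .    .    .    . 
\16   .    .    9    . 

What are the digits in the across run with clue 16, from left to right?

4 1 9 2

3 in 2 cells must be {1,2}.
R1C3 = 11 − 9 = 2 completes the 11 down.
R1C4 = 1: the only remaining digit allowed by both the 15 across and the 3 down.
R2C4 = 3 − 1 = 2 completes the 3 down.
Nothing is forced directly, so branch on R2C1, whose candidates are 1 or 4. If R2C1 = 1: then R1C1 would have to be in {3,4,5,7,8,9} for the 15 across but in {6} for the 7 down — contradiction. So R2C1 = 4.
R1C1 = 7 − 4 = 3 completes the 7 down.
R1C2 = 15 − 6 = 9 completes the 15 across.
R2C2 = 16 − 15 = 1 completes the 16 across.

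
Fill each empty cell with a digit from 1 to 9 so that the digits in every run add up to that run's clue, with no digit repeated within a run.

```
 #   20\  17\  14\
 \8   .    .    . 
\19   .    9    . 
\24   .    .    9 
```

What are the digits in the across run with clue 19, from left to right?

7, 9, 3

24 in 3 cells must be {7,8,9}.
Given what's placed, R3C2 must be 7 to fit the 24 across and 17 down.
R1C2 = 17 − 16 = 1 completes the 17 down.
R3C1 = 24 − 16 = 8 completes the 24 across.
Nothing is forced directly, so branch on R2C1, whose candidates are 3 or 7. If R2C1 = 3: then R1C1 would have to be in {2,3,4,5} for the 8 across but in {9} for the 20 down — contradiction. So R2C1 = 7.
R1C1 = 20 − 15 = 5 completes the 20 down.
R1C3 = 8 − 6 = 2 completes the 8 across.
R2C3 = 19 − 16 = 3 completes the 19 across.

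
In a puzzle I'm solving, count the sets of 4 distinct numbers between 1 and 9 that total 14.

5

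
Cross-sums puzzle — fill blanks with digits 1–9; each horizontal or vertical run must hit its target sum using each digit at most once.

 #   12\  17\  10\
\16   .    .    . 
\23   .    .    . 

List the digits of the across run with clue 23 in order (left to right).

9 8 6

23 in 3 cells must be {6,8,9}; 17 in 2 cells must be {8,9}.
Nothing is forced directly, so branch on R1C2, whose candidates are 8 or 9. If R1C2 = 8: that forces R2C2 = 9, R2C1 = 8, R2C3 = 6, after which R1C1 would have to be in {1,2,3,5,6,7} for the 16 across but in {4} for the 12 down — contradiction. So R1C2 = 9.
R2C2 = 17 − 9 = 8 completes the 17 down.
Given what's placed, R2C1 must be 9 to fit the 23 across and 12 down.
R2C3 = 23 − 17 = 6 completes the 23 across.
R1C1 = 12 − 9 = 3 completes the 12 down.
R1C3 = 16 − 12 = 4 completes the 16 across.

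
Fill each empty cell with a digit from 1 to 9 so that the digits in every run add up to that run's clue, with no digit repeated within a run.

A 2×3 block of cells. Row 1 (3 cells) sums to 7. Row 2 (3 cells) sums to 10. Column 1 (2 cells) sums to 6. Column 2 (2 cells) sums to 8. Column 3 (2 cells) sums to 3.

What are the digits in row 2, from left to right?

2 7 1

7 in 3 cells must be {1,2,4}; 3 in 2 cells must be {1,2}.
Nothing is forced directly, so branch on (1,2), whose candidates are 1 or 2. If (1,2) = 2: that forces (1,3) = 1, (2,2) = 6, after which (2,3) would have to be in {1,3} for the 10 across but in {2} for the 3 down — contradiction. So (1,2) = 1.
Given what's placed, (1,3) must be 2 to fit the 7 across and 3 down.
(2,2) = 8 − 1 = 7 completes the 8 down.
(2,3) = 3 − 2 = 1 completes the 3 down.
(1,1) = 7 − 3 = 4 completes the 7 across.
(2,1) = 10 − 8 = 2 completes the 10 across.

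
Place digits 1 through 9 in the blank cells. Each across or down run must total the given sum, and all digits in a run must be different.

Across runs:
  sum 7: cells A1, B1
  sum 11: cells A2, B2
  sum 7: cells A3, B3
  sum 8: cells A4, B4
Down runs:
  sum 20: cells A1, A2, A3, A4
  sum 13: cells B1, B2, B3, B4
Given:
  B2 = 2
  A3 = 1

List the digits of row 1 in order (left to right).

A2 = 11 − 2 = 9 completes the 11 across.
B3 = 7 − 1 = 6 completes the 7 across.
B4 = 1: the only remaining digit allowed by both the 8 across and the 13 down.
B1 = 13 − 9 = 4 completes the 13 down.
A4 = 8 − 1 = 7 completes the 8 across.
A1 = 7 − 4 = 3 completes the 7 across.

3 4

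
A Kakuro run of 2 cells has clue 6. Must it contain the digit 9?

Counterexample: {1,5} sums to 6 without using 9.

No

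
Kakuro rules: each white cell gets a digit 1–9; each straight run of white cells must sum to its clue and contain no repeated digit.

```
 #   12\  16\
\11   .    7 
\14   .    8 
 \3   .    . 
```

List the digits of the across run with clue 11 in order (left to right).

4, 7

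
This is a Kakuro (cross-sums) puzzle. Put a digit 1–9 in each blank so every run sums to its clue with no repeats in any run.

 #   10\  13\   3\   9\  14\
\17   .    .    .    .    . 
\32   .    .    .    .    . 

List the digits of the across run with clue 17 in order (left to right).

3 in 2 cells must be {1,2}.
Only 2 fits R2C3 under both its across sum 32 and down sum 3.
R1C3 = 3 − 2 = 1 completes the 3 down.
Nothing is forced directly, so branch on R1C5, whose candidates are 5 or 6. If R1C5 = 6: that forces R1C2 = 5, R2C2 = 8, after which R2C5 would have to be in {6,7,9} for the 32 across but in {8} for the 14 down — contradiction. So R1C5 = 5.
R1C2 = 6: the only remaining digit allowed by both the 17 across and the 13 down.
R2C2 = 13 − 6 = 7 completes the 13 down.
R2C5 = 14 − 5 = 9 completes the 14 down.
Nothing is forced directly, so branch on R2C1, whose candidates are 6 or 8. If R2C1 = 6: then R1C1 would have to be in {2,3} for the 17 across but in {4} for the 10 down — contradiction. So R2C1 = 8.
R1C1 = 10 − 8 = 2 completes the 10 down.
R1C4 = 17 − 14 = 3 completes the 17 across.

2 6 1 3 5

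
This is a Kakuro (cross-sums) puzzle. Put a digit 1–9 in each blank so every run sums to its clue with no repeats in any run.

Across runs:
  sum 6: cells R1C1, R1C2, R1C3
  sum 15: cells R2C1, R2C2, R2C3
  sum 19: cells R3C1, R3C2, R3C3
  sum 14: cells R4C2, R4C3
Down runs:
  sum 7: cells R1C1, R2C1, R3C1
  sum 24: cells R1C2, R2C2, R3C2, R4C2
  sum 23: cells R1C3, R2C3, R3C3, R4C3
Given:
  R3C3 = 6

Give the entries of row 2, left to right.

2 8 5

6 in 3 cells must be {1,2,3}; 7 in 3 cells must be {1,2,4}.
R3C1 = 4: the only remaining digit allowed by both the 19 across and the 7 down.
R3C2 = 19 − 10 = 9 completes the 19 across.
Nothing is forced directly, so branch on R4C2, whose candidates are 5 or 6 or 8. If R4C2 = 6: that forces R4C3 = 8, R1C3 = 2, R2C3 = 7, R1C1 = 1, after which R1C2 would have to be in {3} for the 6 across but in {1,2,4,5,7,8} for the 24 down — contradiction. If R4C2 = 8: then R4C3 would have to be in {6} for the 14 across but in {1,2,3,4,5,7,8,9} for the 23 down — contradiction. So R4C2 = 5.
R4C3 = 14 − 5 = 9 completes the 14 across.
No cell is forced outright now. R1C2 can only be 2 or 3 (the digits allowed by both its 6 across and its 24 down). If R1C2 = 3: that forces R1C3 = 1, R2C2 = 7, after which R2C3 would have to be in {2,3,5,6} for the 15 across but in {7} for the 23 down — contradiction. So R1C2 = 2.
Given what's placed, R1C1 must be 1 to fit the 6 across and 7 down.
R1C3 = 6 − 3 = 3 completes the 6 across.
R2C1 = 7 − 5 = 2 completes the 7 down.
R2C2 = 24 − 16 = 8 completes the 24 down.
R2C3 = 15 − 10 = 5 completes the 15 across.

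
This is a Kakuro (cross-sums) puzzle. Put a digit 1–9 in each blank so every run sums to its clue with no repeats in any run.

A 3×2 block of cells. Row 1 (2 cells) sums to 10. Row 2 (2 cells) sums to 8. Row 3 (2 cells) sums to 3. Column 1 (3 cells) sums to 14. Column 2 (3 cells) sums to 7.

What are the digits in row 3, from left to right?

3 in 2 cells must be {1,2}; 7 in 3 cells must be {1,2,4}.
Nothing is forced directly, so branch on (2,2), whose candidates are 1 or 2. If (2,2) = 2: that forces (2,1) = 6, (3,1) = 1, after which (3,2) would have to be in {2} for the 3 across but in {1,4} for the 7 down — contradiction. So (2,2) = 1.
(2,1) = 8 − 1 = 7 completes the 8 across.
Given what's placed, (3,2) must be 2 to fit the 3 across and 7 down.
(1,2) = 7 − 3 = 4 completes the 7 down.
(3,1) = 3 − 2 = 1 completes the 3 across.
(1,1) = 10 − 4 = 6 completes the 10 across.

1 2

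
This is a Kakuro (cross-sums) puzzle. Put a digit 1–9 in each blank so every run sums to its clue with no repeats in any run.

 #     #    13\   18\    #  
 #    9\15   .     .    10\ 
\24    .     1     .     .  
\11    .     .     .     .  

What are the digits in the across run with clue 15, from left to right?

11 in 4 cells must be {1,2,3,5}.
No cell is forced outright now. R3C2 can only be 3 or 5 (the digits allowed by both its 11 across and its 13 down). If R3C2 = 3: that forces R1C2 = 9, R1C3 = 6, R3C3 = 5, after which R2C3 would have to be in {6,8,9} for the 24 across but in {7} for the 18 down — contradiction. So R3C2 = 5.
R1C2 = 13 − 6 = 7 completes the 13 down.
R1C3 = 15 − 7 = 8 completes the 15 across.
Nothing is forced directly, so branch on R3C3, whose candidates are 1 or 3. If R3C3 = 3: then R2C3 would have to be in {6,8,9} for the 24 across but in {7} for the 18 down — contradiction. So R3C3 = 1.
R2C3 = 18 − 9 = 9 completes the 18 down.

7 8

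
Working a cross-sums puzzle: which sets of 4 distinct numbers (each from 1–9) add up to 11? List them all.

{1,2,3,5}

4 distinct digits from 1–9 sum between 10 and 30.
Only one set works: {1,2,3,5}.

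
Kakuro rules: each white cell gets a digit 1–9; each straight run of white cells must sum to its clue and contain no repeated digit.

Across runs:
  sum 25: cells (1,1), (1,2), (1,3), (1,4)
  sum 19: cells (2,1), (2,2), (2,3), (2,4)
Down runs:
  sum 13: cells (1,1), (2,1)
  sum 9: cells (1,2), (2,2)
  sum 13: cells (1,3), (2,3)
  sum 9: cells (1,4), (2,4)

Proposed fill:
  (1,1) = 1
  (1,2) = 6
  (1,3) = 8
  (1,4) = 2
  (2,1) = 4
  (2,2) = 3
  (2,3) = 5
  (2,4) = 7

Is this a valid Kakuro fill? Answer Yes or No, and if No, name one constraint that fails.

No — the down run (1,1)–(2,1) sums to 5, not 13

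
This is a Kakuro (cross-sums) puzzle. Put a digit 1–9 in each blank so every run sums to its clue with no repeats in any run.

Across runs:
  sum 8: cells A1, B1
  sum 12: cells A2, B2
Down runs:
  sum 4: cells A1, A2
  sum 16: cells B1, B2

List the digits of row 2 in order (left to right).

3 9

4 in 2 cells must be {1,3}; 16 in 2 cells must be {7,9}.
The 8 across and the 16 down share only 7, so B1 = 7.
The 12 across and the 4 down share only 3, so A2 = 3.
B2 = 12 − 3 = 9 completes the 12 across.
A1 = 8 − 7 = 1 completes the 8 across.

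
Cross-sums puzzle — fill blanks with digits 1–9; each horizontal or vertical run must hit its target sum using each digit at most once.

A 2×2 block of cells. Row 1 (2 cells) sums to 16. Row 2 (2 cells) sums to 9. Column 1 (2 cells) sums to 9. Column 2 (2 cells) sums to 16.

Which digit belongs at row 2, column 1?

2

16 in 2 cells must be {7,9}.
The 16 across and the 9 down share only 7, so (1,1) = 7.
(1,2) = 16 − 7 = 9 completes the 16 across.
(2,1) = 9 − 7 = 2 completes the 9 down.
(2,2) = 9 − 2 = 7 completes the 9 across.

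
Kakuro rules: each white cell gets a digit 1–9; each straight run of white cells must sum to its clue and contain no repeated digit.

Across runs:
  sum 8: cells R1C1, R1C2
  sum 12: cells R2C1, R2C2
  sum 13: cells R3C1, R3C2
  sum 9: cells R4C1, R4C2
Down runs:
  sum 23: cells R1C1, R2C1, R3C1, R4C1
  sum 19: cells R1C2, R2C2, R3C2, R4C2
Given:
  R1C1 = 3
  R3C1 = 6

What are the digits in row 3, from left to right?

R1C2 = 8 − 3 = 5 completes the 8 across.
R3C2 = 13 − 6 = 7 completes the 13 across.
R4C1 = 5: the only remaining digit allowed by both the 9 across and the 23 down.
R4C2 = 9 − 5 = 4 completes the 9 across.
R2C1 = 23 − 14 = 9 completes the 23 down.
R2C2 = 12 − 9 = 3 completes the 12 across.

6 7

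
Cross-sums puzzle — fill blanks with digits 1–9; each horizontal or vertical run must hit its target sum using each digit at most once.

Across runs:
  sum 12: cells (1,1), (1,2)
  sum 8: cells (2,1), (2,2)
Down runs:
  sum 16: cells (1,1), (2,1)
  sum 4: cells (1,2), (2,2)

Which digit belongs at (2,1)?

16 in 2 cells must be {7,9}; 4 in 2 cells must be {1,3}.
The 12 across and the 4 down share only 3, so (1,2) = 3.
The 8 across and the 16 down share only 7, so (2,1) = 7.
(2,2) = 8 − 7 = 1 completes the 8 across.
(1,1) = 12 − 3 = 9 completes the 12 across.

7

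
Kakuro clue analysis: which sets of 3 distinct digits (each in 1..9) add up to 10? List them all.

3 distinct digits from 1–9 sum between 6 and 24.

{1,2,7}; {1,3,6}; {1,4,5}; {2,3,5}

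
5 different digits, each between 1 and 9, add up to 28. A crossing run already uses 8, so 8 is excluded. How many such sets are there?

5 distinct digits from 1–9 sum between 15 and 35.
Dropping sets that contain 8.
Enumerating: {1,5,6,7,9}, {2,4,6,7,9}, {3,4,5,7,9}.

3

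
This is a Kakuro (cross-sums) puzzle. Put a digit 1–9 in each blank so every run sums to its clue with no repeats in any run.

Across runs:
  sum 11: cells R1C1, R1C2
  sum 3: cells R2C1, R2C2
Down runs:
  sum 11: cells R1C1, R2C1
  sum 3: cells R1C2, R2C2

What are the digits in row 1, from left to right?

3 in 2 cells must be {1,2}.
The 11 across and the 3 down share only 2, so R1C2 = 2.
The 3 across and the 11 down share only 2, so R2C1 = 2.
R2C2 = 3 − 2 = 1 completes the 3 across.
R1C1 = 11 − 2 = 9 completes the 11 across.

9 2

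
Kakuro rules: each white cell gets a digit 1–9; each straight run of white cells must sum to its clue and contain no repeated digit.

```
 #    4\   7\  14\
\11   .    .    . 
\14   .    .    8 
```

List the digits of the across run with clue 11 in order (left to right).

4 in 2 cells must be {1,3}.
R1C3 = 14 − 8 = 6 completes the 14 down.
R2C1 = 1: the only remaining digit allowed by both the 14 across and the 4 down.
R2C2 = 14 − 9 = 5 completes the 14 across.
R1C1 = 4 − 1 = 3 completes the 4 down.
R1C2 = 11 − 9 = 2 completes the 11 across.

3, 2, 6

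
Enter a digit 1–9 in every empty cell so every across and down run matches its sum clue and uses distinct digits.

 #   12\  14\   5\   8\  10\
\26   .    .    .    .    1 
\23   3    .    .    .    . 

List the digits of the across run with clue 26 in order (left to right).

R1C1 = 12 − 3 = 9 completes the 12 down.
R2C5 = 10 − 1 = 9 completes the 10 down.
No cell is forced outright now. R1C2 can only be 5 or 6 or 8 (the digits allowed by both its 26 across and its 14 down). If R1C2 = 5: then R2C2 would have to be in {1,2,4,5,6,8} for the 23 across but in {9} for the 14 down — contradiction. If R1C2 = 8: that forces R2C2 = 6, R2C4 = 1, after which R1C4 would have to be in {2,3,5,6} for the 26 across but in {7} for the 8 down — contradiction. So R1C2 = 6.
R2C2 = 14 − 6 = 8 completes the 14 down.
No cell is forced outright now. R1C3 can only be 2 or 3 (the digits allowed by both its 26 across and its 5 down). If R1C3 = 2: then R1C4 would have to be in {8} for the 26 across but in {1,2,3,5,6,7} for the 8 down — contradiction. So R1C3 = 3.
R1C4 = 26 − 19 = 7 completes the 26 across.
R2C3 = 5 − 3 = 2 completes the 5 down.
R2C4 = 23 − 22 = 1 completes the 23 across.

9, 6, 3, 7, 1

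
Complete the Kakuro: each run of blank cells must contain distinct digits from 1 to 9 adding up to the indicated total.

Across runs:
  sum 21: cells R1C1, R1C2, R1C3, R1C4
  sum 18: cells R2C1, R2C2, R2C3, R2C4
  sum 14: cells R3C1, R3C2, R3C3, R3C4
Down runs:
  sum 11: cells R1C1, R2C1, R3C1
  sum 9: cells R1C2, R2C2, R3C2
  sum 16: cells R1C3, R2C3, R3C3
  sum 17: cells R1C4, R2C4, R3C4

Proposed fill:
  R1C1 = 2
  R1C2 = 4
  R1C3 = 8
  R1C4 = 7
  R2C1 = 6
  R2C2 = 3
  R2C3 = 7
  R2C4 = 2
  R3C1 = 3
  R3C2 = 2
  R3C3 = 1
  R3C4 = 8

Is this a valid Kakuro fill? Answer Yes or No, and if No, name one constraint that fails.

Yes

Across: 2+4+8+7=21; 6+3+7+2=18; 3+2+1+8=14. Down: 2+6+3=11; 4+3+2=9; 8+7+1=16; 7+2+8=17. No digit repeats within any run.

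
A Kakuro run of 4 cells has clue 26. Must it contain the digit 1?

No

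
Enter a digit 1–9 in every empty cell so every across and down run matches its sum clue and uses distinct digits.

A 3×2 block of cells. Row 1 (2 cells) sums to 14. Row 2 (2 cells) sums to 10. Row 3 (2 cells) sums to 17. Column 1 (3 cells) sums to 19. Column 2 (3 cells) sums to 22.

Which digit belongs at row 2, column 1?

17 in 2 cells must be {8,9}.
Nothing is forced directly, so branch on (3,1), whose candidates are 8 or 9. If (3,1) = 9: that forces (3,2) = 8, (2,2) = 9, (1,2) = 5, after which (2,1) would have to be in {1} for the 10 across but in {2,3,4,6,7,8} for the 19 down — contradiction. So (3,1) = 8.
(3,2) = 17 − 8 = 9 completes the 17 across.
Nothing is forced directly, so branch on (1,1), whose candidates are 5 or 6 or 9. If (1,1) = 5: then (1,2) would have to be in {9} for the 14 across but in {5,6,7,8} for the 22 down — contradiction. If (1,1) = 6: that forces (1,2) = 8, after which (2,1) would have to be in {1,2,3,4,6,7,8,9} for the 10 across but in {5} for the 19 down — contradiction. So (1,1) = 9.
(1,2) = 14 − 9 = 5 completes the 14 across.
(2,1) = 19 − 17 = 2 completes the 19 down.
(2,2) = 10 − 2 = 8 completes the 10 across.

2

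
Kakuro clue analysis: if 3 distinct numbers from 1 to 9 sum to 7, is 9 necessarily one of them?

The only way to make 7 from 3 distinct digits is {1,2,4}, which does not contain 9.

No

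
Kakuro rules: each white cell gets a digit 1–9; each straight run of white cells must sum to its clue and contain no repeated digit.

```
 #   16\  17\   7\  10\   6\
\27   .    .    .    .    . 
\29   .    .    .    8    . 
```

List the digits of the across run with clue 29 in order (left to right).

7, 9, 4, 8, 1

16 in 2 cells must be {7,9}; 17 in 2 cells must be {8,9}.
R1C4 = 10 − 8 = 2 completes the 10 down.
Given what's placed, R2C2 must be 9 to fit the 29 across and 17 down.
R1C2 = 17 − 9 = 8 completes the 17 down.
R2C1 = 7: the only remaining digit allowed by both the 29 across and the 16 down.
R1C1 = 16 − 7 = 9 completes the 16 down.
Nothing is forced directly, so branch on R1C5, whose candidates are 1 or 5. If R1C5 = 1: then R1C3 would have to be in {7} for the 27 across but in {1,2,3,4,5,6} for the 7 down — contradiction. So R1C5 = 5.
R1C3 = 27 − 24 = 3 completes the 27 across.
R2C3 = 7 − 3 = 4 completes the 7 down.
R2C5 = 29 − 28 = 1 completes the 29 across.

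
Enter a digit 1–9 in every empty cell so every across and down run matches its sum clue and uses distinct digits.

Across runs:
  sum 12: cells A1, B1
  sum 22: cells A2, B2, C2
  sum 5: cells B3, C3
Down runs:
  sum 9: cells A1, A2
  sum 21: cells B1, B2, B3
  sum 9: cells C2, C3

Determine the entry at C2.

8

The 5 across and the 21 down share only 4, so B3 = 4.
C3 = 5 − 4 = 1 completes the 5 across.
C2 = 9 − 1 = 8 completes the 9 down.
A2 = 5: the only remaining digit allowed by both the 22 across and the 9 down.
B2 = 22 − 13 = 9 completes the 22 across.
A1 = 9 − 5 = 4 completes the 9 down.
B1 = 12 − 4 = 8 completes the 12 across.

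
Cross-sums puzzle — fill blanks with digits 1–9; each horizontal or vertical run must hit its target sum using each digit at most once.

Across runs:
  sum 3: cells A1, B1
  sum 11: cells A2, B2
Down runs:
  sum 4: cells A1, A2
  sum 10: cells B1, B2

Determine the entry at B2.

3 in 2 cells must be {1,2}; 4 in 2 cells must be {1,3}.
The 3 across and the 4 down share only 1, so A1 = 1.
B1 = 3 − 1 = 2 completes the 3 across.
A2 = 4 − 1 = 3 completes the 4 down.
B2 = 11 − 3 = 8 completes the 11 across.

8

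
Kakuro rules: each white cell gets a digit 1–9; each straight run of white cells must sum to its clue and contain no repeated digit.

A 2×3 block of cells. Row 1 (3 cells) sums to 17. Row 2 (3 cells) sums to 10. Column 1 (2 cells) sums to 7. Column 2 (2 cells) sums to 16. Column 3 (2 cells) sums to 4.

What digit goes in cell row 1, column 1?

5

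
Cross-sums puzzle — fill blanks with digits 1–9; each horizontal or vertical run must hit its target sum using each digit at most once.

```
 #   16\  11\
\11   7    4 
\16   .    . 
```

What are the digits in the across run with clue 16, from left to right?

9 7

16 in 2 cells must be {7,9}.
R2C1 = 16 − 7 = 9 completes the 16 down.
R2C2 = 16 − 9 = 7 completes the 16 across.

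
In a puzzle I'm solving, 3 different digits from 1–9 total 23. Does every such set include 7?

The only way to make 23 from 3 distinct digits is {6,8,9}, which does not contain 7.

No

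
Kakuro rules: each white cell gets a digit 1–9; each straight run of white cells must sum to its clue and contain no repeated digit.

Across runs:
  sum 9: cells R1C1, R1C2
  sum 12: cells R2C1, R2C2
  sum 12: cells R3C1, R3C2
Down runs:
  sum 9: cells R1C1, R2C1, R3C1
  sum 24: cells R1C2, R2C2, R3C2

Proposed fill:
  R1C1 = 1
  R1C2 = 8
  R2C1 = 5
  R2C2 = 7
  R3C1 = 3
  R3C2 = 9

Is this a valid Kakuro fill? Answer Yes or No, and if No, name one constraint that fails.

Across: 1+8=9; 5+7=12; 3+9=12. Down: 1+5+3=9; 8+7+9=24. No digit repeats within any run.

Yes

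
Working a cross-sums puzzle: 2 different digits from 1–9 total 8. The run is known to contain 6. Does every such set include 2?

Yes

The only way to make 8 from 2 distinct digits under that restriction is {2,6}, which contains 2.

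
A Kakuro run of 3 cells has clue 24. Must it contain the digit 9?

Yes

The only way to make 24 from 3 distinct digits is {7,8,9}, which contains 9.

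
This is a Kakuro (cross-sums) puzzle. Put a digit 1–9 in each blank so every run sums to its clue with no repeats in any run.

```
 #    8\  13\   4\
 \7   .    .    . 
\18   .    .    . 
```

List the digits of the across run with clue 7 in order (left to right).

7 in 3 cells must be {1,2,4}; 4 in 2 cells must be {1,3}.
The 7 across and the 13 down share only 4, so R1C2 = 4.
Given what's placed, R1C3 must be 1 to fit the 7 across and 4 down.
R2C2 = 13 − 4 = 9 completes the 13 down.
R2C3 = 4 − 1 = 3 completes the 4 down.
R1C1 = 7 − 5 = 2 completes the 7 across.
R2C1 = 18 − 12 = 6 completes the 18 across.

2, 4, 1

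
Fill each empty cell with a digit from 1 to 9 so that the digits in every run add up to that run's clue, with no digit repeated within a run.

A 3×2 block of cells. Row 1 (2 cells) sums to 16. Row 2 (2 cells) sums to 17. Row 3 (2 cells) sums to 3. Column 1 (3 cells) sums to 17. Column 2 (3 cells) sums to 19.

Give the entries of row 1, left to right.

16 in 2 cells must be {7,9}; 17 in 2 cells must be {8,9}; 3 in 2 cells must be {1,2}.
The 3 across and the 19 down share only 2, so (3,2) = 2.
Given what's placed, (1,2) must be 9 to fit the 16 across and 19 down.
(2,2) = 19 − 11 = 8 completes the 19 down.
(3,1) = 3 − 2 = 1 completes the 3 across.
(1,1) = 16 − 9 = 7 completes the 16 across.
(2,1) = 17 − 8 = 9 completes the 17 across.

7 9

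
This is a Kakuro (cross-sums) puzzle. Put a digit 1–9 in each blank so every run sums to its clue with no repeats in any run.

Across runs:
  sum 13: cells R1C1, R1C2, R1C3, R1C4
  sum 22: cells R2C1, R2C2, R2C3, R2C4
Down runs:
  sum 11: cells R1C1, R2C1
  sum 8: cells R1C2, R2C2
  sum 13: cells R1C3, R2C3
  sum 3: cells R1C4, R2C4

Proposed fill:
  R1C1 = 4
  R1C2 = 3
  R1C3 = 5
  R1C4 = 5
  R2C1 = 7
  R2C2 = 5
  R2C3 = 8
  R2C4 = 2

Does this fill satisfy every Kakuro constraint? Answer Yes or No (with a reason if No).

No — the down run R1C4–R2C4 sums to 7, not 3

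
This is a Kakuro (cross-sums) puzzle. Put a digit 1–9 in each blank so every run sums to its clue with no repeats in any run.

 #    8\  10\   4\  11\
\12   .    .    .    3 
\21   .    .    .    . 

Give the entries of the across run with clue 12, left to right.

2 6 1 3

4 in 2 cells must be {1,3}.
R1C3 = 1: the only remaining digit allowed by both the 12 across and the 4 down.
R2C3 = 4 − 1 = 3 completes the 4 down.
R2C4 = 11 − 3 = 8 completes the 11 down.
No cell is forced outright now. R2C1 can only be 1 or 6 (the digits allowed by both its 21 across and its 8 down). If R2C1 = 1: then R1C1 would have to be in {2,6} for the 12 across but in {7} for the 8 down — contradiction. So R2C1 = 6.
R1C1 = 8 − 6 = 2 completes the 8 down.
R1C2 = 12 − 6 = 6 completes the 12 across.
R2C2 = 21 − 17 = 4 completes the 21 across.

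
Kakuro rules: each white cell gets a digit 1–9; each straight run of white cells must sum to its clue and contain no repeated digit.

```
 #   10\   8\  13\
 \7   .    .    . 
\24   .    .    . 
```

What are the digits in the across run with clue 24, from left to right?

7 in 3 cells must be {1,2,4}; 24 in 3 cells must be {7,8,9}.
The 7 across and the 13 down share only 4, so R1C3 = 4.
The 24 across and the 8 down share only 7, so R2C2 = 7.
R2C3 = 13 − 4 = 9 completes the 13 down.
R1C2 = 8 − 7 = 1 completes the 8 down.
R2C1 = 24 − 16 = 8 completes the 24 across.
R1C1 = 7 − 5 = 2 completes the 7 across.

8 7 9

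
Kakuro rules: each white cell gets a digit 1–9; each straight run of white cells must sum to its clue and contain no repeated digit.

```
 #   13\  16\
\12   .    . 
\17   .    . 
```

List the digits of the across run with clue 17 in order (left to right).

8, 9

17 in 2 cells must be {8,9}; 16 in 2 cells must be {7,9}.
The 17 across and the 16 down share only 9, so R2C2 = 9.
R1C2 = 16 − 9 = 7 completes the 16 down.
R2C1 = 17 − 9 = 8 completes the 17 across.
R1C1 = 12 − 7 = 5 completes the 12 across.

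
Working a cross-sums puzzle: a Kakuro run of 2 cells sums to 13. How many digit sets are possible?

3

2 distinct digits from 1–9 sum between 3 and 17.
Enumerating: {4,9}, {5,8}, {6,7}.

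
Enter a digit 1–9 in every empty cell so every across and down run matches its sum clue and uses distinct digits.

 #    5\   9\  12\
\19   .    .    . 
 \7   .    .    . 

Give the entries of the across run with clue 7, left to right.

7 in 3 cells must be {1,2,4}.
The 7 across and the 12 down share only 4, so R2C3 = 4.
R1C3 = 12 − 4 = 8 completes the 12 down.
Nothing is forced directly, so branch on R1C1, whose candidates are 2 or 4. If R1C1 = 2: then R1C2 would have to be in {9} for the 19 across but in {1,2,3,4,5,6,7,8} for the 9 down — contradiction. So R1C1 = 4.
R1C2 = 19 − 12 = 7 completes the 19 across.
R2C1 = 5 − 4 = 1 completes the 5 down.
R2C2 = 7 − 5 = 2 completes the 7 across.

1, 2, 4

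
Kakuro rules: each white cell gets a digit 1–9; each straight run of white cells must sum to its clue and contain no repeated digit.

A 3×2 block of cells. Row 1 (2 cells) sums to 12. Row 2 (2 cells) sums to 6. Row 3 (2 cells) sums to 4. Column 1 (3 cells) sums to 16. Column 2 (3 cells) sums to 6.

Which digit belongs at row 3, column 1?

4 in 2 cells must be {1,3}; 6 in 3 cells must be {1,2,3}.
The 12 across and the 6 down share only 3, so (1,2) = 3.
Given what's placed, (3,2) must be 1 to fit the 4 across and 6 down.
(1,1) = 12 − 3 = 9 completes the 12 across.
(2,2) = 6 − 4 = 2 completes the 6 down.
(3,1) = 4 − 1 = 3 completes the 4 across.
(2,1) = 6 − 2 = 4 completes the 6 across.

3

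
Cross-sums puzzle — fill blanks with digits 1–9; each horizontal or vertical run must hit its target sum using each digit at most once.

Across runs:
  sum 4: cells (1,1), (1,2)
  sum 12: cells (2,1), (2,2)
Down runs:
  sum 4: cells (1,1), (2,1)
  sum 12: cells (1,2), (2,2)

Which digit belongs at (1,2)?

3

4 in 2 cells must be {1,3}.
The 4 across and the 12 down share only 3, so (1,2) = 3.
The 12 across and the 4 down share only 3, so (2,1) = 3.
(2,2) = 12 − 3 = 9 completes the 12 across.
(1,1) = 4 − 3 = 1 completes the 4 across.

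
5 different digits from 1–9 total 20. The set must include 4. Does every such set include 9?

Counterexample: {1,2,4,5,8} sums to 20 under that restriction without using 9.

No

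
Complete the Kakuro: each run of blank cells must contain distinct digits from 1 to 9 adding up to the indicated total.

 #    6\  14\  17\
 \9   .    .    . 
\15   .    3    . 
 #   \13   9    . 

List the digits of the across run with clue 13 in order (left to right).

R1C2 = 14 − 12 = 2 completes the 14 down.
R3C3 = 13 − 9 = 4 completes the 13 across.
Given what's placed, R1C3 must be 6 to fit the 9 across and 17 down.
R2C3 = 17 − 10 = 7 completes the 17 down.
R1C1 = 9 − 8 = 1 completes the 9 across.
R2C1 = 15 − 10 = 5 completes the 15 across.

9 4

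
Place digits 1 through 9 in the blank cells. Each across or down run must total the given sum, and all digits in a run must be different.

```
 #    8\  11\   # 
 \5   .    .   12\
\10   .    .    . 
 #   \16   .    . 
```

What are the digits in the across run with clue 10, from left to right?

16 in 2 cells must be {7,9}.
The 16 across and the 11 down share only 7, so R3C2 = 7.
R3C3 = 16 − 7 = 9 completes the 16 across.
R2C3 = 12 − 9 = 3 completes the 12 down.
R2C2 = 1: the only remaining digit allowed by both the 10 across and the 11 down.
R1C2 = 11 − 8 = 3 completes the 11 down.
R2C1 = 10 − 4 = 6 completes the 10 across.
R1C1 = 5 − 3 = 2 completes the 5 across.

6 1 3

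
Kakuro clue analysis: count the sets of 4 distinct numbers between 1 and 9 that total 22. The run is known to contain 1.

4 distinct digits from 1–9 sum between 10 and 30.
Keeping only sets containing 1.
Enumerating: {1,4,8,9}, {1,5,7,9}, {1,6,7,8}.

3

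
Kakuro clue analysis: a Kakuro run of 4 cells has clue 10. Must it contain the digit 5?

No

The only way to make 10 from 4 distinct digits is {1,2,3,4}, which does not contain 5.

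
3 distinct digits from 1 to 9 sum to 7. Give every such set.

{1,2,4}

3 distinct digits from 1–9 sum between 6 and 24.
Only one set works: {1,2,4}.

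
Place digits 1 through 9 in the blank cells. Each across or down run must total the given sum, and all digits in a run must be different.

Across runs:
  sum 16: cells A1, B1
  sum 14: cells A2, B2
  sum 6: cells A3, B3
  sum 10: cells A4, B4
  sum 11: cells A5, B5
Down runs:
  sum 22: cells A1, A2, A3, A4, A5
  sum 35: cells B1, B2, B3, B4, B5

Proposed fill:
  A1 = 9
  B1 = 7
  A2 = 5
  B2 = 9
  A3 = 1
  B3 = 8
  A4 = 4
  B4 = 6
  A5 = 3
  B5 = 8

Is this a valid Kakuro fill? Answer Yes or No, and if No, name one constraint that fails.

No — the across run A3–B3 sums to 9, not 6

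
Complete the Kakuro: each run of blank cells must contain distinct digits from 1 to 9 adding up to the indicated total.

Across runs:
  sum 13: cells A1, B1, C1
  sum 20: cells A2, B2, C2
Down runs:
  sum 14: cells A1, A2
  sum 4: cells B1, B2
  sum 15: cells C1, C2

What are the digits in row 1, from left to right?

5 1 7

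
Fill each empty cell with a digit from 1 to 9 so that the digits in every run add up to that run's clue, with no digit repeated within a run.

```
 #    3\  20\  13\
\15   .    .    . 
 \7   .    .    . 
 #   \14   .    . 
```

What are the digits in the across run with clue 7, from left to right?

1, 4, 2

7 in 3 cells must be {1,2,4}; 3 in 2 cells must be {1,2}.
Only 4 fits R2C2 under both its across sum 7 and down sum 20.
Given what's placed, R3C2 must be 9 to fit the 14 across and 20 down.
R3C3 = 14 − 9 = 5 completes the 14 across.
R1C2 = 20 − 13 = 7 completes the 20 down.
R1C1 = 2: the only remaining digit allowed by both the 15 across and the 3 down.
R1C3 = 15 − 9 = 6 completes the 15 across.
R2C1 = 3 − 2 = 1 completes the 3 down.
R2C3 = 7 − 5 = 2 completes the 7 across.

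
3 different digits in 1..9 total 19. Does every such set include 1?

No

Counterexample: {2,8,9} sums to 19 without using 1.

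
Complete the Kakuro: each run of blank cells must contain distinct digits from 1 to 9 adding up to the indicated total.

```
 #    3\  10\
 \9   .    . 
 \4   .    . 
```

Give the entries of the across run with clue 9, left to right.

2 7

4 in 2 cells must be {1,3}; 3 in 2 cells must be {1,2}.
The 4 across and the 3 down share only 1, so R2C1 = 1.
R2C2 = 4 − 1 = 3 completes the 4 across.
R1C1 = 3 − 1 = 2 completes the 3 down.
R1C2 = 9 − 2 = 7 completes the 9 across.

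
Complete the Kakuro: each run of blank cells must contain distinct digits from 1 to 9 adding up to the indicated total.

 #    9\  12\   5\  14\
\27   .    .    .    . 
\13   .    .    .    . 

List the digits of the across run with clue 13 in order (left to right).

Nothing is forced directly, so branch on R2C4, whose candidates are 5 or 6. If R2C4 = 6: that forces R1C4 = 8, R2C2 = 4, after which R1C2 would have to be in {3,4,6,7,9} for the 27 across but in {8} for the 12 down — contradiction. So R2C4 = 5.
R1C4 = 14 − 5 = 9 completes the 14 down.
Nothing is forced directly, so branch on R1C3, whose candidates are 3 or 4. If R1C3 = 3: then R2C3 would have to be in {1,3,4} for the 13 across but in {2} for the 5 down — contradiction. So R1C3 = 4.
R1C2 = 8: the only remaining digit allowed by both the 27 across and the 12 down.
R2C2 = 12 − 8 = 4 completes the 12 down.
R2C3 = 5 − 4 = 1 completes the 5 down.
R1C1 = 27 − 21 = 6 completes the 27 across.
R2C1 = 13 − 10 = 3 completes the 13 across.

3 4 1 5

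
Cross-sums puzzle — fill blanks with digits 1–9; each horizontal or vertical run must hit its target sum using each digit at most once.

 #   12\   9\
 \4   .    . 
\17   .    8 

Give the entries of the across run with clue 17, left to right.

4 in 2 cells must be {1,3}; 17 in 2 cells must be {8,9}.
The 4 across and the 12 down share only 3, so R1C1 = 3.
R1C2 = 4 − 3 = 1 completes the 4 across.
R2C1 = 17 − 8 = 9 completes the 17 across.

9 8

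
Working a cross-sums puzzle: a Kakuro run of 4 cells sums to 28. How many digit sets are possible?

2

4 distinct digits from 1–9 sum between 10 and 30.
Enumerating: {4,7,8,9}, {5,6,8,9}.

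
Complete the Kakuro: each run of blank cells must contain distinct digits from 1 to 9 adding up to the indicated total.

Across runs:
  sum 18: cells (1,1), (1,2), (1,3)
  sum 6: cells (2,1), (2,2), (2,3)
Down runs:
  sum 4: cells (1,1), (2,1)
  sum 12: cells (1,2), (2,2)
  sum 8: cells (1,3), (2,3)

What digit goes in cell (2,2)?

3

6 in 3 cells must be {1,2,3}; 4 in 2 cells must be {1,3}.
The 6 across and the 12 down share only 3, so (2,2) = 3.
(1,2) = 12 − 3 = 9 completes the 12 down.
Given what's placed, (2,1) must be 1 to fit the 6 across and 4 down.
(2,3) = 6 − 4 = 2 completes the 6 across.
(1,1) = 4 − 1 = 3 completes the 4 down.
(1,3) = 18 − 12 = 6 completes the 18 across.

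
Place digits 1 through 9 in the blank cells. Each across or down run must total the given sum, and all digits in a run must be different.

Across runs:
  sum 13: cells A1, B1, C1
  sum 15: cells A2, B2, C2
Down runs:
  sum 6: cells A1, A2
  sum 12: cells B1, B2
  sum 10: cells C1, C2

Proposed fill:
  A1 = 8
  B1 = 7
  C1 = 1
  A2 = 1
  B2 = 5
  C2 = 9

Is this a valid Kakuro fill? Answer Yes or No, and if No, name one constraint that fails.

No — the across run A1–C1 sums to 16, not 13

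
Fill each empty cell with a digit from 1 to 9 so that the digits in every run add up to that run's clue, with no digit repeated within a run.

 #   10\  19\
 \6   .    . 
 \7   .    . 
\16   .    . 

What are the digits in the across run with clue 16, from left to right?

16 in 2 cells must be {7,9}.
The 16 across and the 10 down share only 7, so R3C1 = 7.
R3C2 = 16 − 7 = 9 completes the 16 across.
Nothing is forced directly, so branch on R1C1, whose candidates are 1 or 2. If R1C1 = 1: then R1C2 would have to be in {5} for the 6 across but in {2,3,4,6,7,8} for the 19 down — contradiction. So R1C1 = 2.
R1C2 = 6 − 2 = 4 completes the 6 across.
R2C1 = 10 − 9 = 1 completes the 10 down.
R2C2 = 7 − 1 = 6 completes the 7 across.

7 9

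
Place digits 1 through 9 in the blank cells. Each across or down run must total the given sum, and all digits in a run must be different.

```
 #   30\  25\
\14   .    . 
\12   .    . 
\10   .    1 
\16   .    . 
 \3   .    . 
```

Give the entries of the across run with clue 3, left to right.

1 2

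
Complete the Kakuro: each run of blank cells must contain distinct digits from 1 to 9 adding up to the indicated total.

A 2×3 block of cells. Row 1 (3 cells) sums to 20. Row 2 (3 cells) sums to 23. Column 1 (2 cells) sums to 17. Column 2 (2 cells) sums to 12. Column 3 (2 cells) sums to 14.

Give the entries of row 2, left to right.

8, 9, 6

23 in 3 cells must be {6,8,9}; 17 in 2 cells must be {8,9}.
Nothing is forced directly, so branch on (1,1), whose candidates are 8 or 9. If (1,1) = 8: that forces (2,1) = 9, (2,2) = 8, (2,3) = 6, after which (1,2) would have to be in {3,5,7,9} for the 20 across but in {4} for the 12 down — contradiction. So (1,1) = 9.
(2,1) = 17 − 9 = 8 completes the 17 down.
Given what's placed, (2,2) must be 9 to fit the 23 across and 12 down.
(2,3) = 23 − 17 = 6 completes the 23 across.
(1,2) = 12 − 9 = 3 completes the 12 down.
(1,3) = 20 − 12 = 8 completes the 20 across.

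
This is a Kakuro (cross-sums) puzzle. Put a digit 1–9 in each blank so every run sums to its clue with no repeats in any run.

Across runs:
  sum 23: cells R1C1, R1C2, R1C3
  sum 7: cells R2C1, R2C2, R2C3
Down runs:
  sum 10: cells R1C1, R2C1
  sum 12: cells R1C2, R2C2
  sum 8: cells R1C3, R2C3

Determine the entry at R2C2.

4

23 in 3 cells must be {6,8,9}; 7 in 3 cells must be {1,2,4}.
The 23 across and the 8 down share only 6, so R1C3 = 6.
The 7 across and the 12 down share only 4, so R2C2 = 4.
R2C3 = 8 − 6 = 2 completes the 8 down.
R1C2 = 12 − 4 = 8 completes the 12 down.
R2C1 = 7 − 6 = 1 completes the 7 across.
R1C1 = 23 − 14 = 9 completes the 23 across.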